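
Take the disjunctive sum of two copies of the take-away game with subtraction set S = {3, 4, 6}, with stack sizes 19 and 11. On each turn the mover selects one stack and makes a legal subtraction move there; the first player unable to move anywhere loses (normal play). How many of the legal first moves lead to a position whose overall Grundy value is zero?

All stacks use S = {3, 4, 6}:
G(0) = 0
G(1) = mex{} = 0
G(2) = mex{} = 0
G(3) = mex{0} = 1
G(4) = mex{0,0} = 1
G(5) = mex{0,0} = 1
G(6) = mex{1,0,0} = 2
G(7) = mex{1,1,0} = 2
G(8) = mex{1,1,0} = 2
G(9) = mex{2,1,1} = 0
G(10) = mex{2,2,1} = 0
G(11) = mex{2,2,1} = 0
G(12) = mex{0,2,2} = 1
G(13) = mex{0,0,2} = 1
G(14) = mex{0,0,2} = 1
G(15) = mex{1,0,0} = 2
G(16) = mex{1,1,0} = 2
G(17) = mex{1,1,0} = 2
G(18) = mex{2,1,1} = 0
G(19) = mex{2,2,1} = 0
Stack A: G(19) = 0.
Stack B: G(11) = 0.
Combined Grundy value = 0 ⊕ 0 = 0.
A winning move leaves total XOR = 0, i.e. changes one component's Grundy value g to g ⊕ X where X is the current total.
Stack A: target g' = 0⊕0 = 0, but every legal move changes the Grundy value (mex property), so 0 moves.
Stack B: target g' = 0⊕0 = 0, but every legal move changes the Grundy value (mex property), so 0 moves.

0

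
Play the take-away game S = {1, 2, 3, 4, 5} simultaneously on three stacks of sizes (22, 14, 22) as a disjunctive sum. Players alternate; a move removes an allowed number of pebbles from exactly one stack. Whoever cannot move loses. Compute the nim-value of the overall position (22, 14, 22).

All stacks use S = {1, 2, 3, 4, 5}:
n :  0  1  2  3  4  5  6  7  8  9 10 11 12 13 14 15 16 17 18 19 20 21 22
G :  0  1  2  3  4  5  0  1  2  3  4  5  0  1  2  3  4  5  0  1  2  3  4
Stack A: G(22) = 4.
Stack B: G(14) = 2.
Stack C: G(22) = 4.
Combined Grundy value = 4 ⊕ 2 ⊕ 4 = 2.

2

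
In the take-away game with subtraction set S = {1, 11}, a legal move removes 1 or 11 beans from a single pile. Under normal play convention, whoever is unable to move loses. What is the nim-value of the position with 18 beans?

n :  0  1  2  3  4  5  6  7  8  9 10 11 12 13 14 15 16 17 18
G :  0  1  0  1  0  1  0  1  0  1  0  1  0  1  0  1  0  1  0

0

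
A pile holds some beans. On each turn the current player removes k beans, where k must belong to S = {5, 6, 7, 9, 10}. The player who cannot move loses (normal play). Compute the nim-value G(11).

n :  0  1  2  3  4  5  6  7  8  9 10 11
G :  0  0  0  0  0  1  1  1  1  1  2  2

2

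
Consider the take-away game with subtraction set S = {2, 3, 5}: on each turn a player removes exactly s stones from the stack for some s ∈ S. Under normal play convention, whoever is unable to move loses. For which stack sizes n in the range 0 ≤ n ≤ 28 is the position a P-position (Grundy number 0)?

n :  0  1  2  3  4  5  6  7  8  9 10 11 12 13 14 15 16 17 18 19 20 21 22 23 24 25 26 27 28
G :  0  0  1  1  2  2  3  0  0  1  1  2  2  3  0  0  1  1  2  2  3  0  0  1  1  2  2  3  0
P-positions are exactly the n with G(n) = 0.

0, 1, 7, 8, 14, 15, 21, 22, 28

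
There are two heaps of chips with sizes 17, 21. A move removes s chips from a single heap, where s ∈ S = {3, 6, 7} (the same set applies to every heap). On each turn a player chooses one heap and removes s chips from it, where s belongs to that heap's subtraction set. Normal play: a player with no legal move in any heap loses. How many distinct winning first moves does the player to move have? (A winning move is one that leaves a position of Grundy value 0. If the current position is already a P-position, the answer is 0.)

All heaps use S = {3, 6, 7}:
n :  0  1  2  3  4  5  6  7  8  9 10 11 12 13 14 15 16 17 18 19 20 21
G :  0  0  0  1  1  1  2  2  2  3  0  0  0  1  1  1  2  2  2  3  0  0
Heap A: G(17) = 2.
Heap B: G(21) = 0.
Combined Grundy value = 2 ⊕ 0 = 2.
A winning move leaves total XOR = 0, i.e. changes one component's Grundy value g to g ⊕ X where X is the current total.
Heap A: need g' = 2⊕2 = 0. Options: 17−3→G=1, 17−6→G=0, 17−7→G=0. Hits: 2.
Heap B: need g' = 0⊕2 = 2. Options: 21−3→G=2, 21−6→G=1, 21−7→G=1. Hits: 1.

3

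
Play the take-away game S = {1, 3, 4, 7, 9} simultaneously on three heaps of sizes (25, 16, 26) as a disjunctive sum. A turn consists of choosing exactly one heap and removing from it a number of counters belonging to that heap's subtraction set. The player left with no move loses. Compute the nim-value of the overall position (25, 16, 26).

All heaps use S = {1, 3, 4, 7, 9}:
G(0) = 0
G(1) = mex{0} = 1
G(2) = mex{1} = 0
G(3) = mex{0,0} = 1
G(4) = mex{1,1,0} = 2
G(5) = mex{2,0,1} = 3
G(6) = mex{3,1,0} = 2
G(7) = mex{2,2,1,0} = 3
G(8) = mex{3,3,2,1} = 0
G(9) = mex{0,2,3,0,0} = 1
G(10) = mex{1,3,2,1,1} = 0
G(11) = mex{0,0,3,2,0} = 1
G(12) = mex{1,1,0,3,1} = 2
G(13) = mex{2,0,1,2,2} = 3
G(14) = mex{3,1,0,3,3} = 2
G(15) = mex{2,2,1,0,2} = 3
G(16) = mex{3,3,2,1,3} = 0
G(17) = mex{0,2,3,0,0} = 1
G(18) = mex{1,3,2,1,1} = 0
G(19) = mex{0,0,3,2,0} = 1
G(20) = mex{1,1,0,3,1} = 2
G(21) = mex{2,0,1,2,2} = 3
G(22) = mex{3,1,0,3,3} = 2
G(23) = mex{2,2,1,0,2} = 3
G(24) = mex{3,3,2,1,3} = 0
G(25) = mex{0,2,3,0,0} = 1
G(26) = mex{1,3,2,1,1} = 0
Heap A: G(25) = 1.
Heap B: G(16) = 0.
Heap C: G(26) = 0.
Combined Grundy value = 1 ⊕ 0 ⊕ 0 = 1.

1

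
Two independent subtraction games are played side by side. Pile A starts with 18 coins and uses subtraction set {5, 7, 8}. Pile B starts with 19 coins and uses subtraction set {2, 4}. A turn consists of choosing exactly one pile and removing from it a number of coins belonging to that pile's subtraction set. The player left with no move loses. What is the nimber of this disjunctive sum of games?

1

Pile A, S = {5, 7, 8}:
n :  0  1  2  3  4  5  6  7  8  9 10 11 12 13 14 15 16 17 18
G :  0  0  0  0  0  1  1  1  1  1  2  2  2  0  0  0  0  0  1
G_A(18) = 1.
Pile B, S = {2, 4}:
n :  0  1  2  3  4  5  6  7  8  9 10 11 12 13 14 15 16 17 18 19
G :  0  0  1  1  2  2  0  0  1  1  2  2  0  0  1  1  2  2  0  0
G_B(19) = 0.
Combined Grundy value = 1 ⊕ 0 = 1.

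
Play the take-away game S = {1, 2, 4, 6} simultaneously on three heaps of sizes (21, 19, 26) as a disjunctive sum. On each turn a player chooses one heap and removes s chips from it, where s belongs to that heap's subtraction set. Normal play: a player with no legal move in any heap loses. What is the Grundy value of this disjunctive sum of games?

All heaps use S = {1, 2, 4, 6}:
G(0) = 0
G(1) = mex{0} = 1
G(2) = mex{1,0} = 2
G(3) = mex{2,1} = 0
G(4) = mex{0,2,0} = 1
G(5) = mex{1,0,1} = 2
G(6) = mex{2,1,2,0} = 3
G(7) = mex{3,2,0,1} = 4
G(8) = mex{4,3,1,2} = 0
G(9) = mex{0,4,2,0} = 1
G(10) = mex{1,0,3,1} = 2
G(11) = mex{2,1,4,2} = 0
G(12) = mex{0,2,0,3} = 1
G(13) = mex{1,0,1,4} = 2
G(14) = mex{2,1,2,0} = 3
G(15) = mex{3,2,0,1} = 4
G(16) = mex{4,3,1,2} = 0
G(17) = mex{0,4,2,0} = 1
G(18) = mex{1,0,3,1} = 2
G(19) = mex{2,1,4,2} = 0
G(20) = mex{0,2,0,3} = 1
G(21) = mex{1,0,1,4} = 2
G(22) = mex{2,1,2,0} = 3
G(23) = mex{3,2,0,1} = 4
G(24) = mex{4,3,1,2} = 0
G(25) = mex{0,4,2,0} = 1
G(26) = mex{1,0,3,1} = 2
Heap A: G(21) = 2.
Heap B: G(19) = 0.
Heap C: G(26) = 2.
Combined Grundy value = 2 ⊕ 0 ⊕ 2 = 0.

0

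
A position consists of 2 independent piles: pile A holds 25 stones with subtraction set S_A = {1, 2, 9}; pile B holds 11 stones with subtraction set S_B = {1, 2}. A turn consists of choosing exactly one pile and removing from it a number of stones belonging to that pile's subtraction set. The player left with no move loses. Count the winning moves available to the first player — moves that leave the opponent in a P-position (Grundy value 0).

0

Pile A, S = {1, 2, 9}:
n :  0  1  2  3  4  5  6  7  8  9 10 11 12 13 14 15 16 17 18 19 20 21 22 23 24 25
G :  0  1  2  0  1  2  0  1  2  3  0  1  2  0  1  2  0  1  2  3  0  1  2  0  1  2
G_A(25) = 2.
Pile B, S = {1, 2}:
G(0) = 0
G(1) = mex{0} = 1
G(2) = mex{1,0} = 2
G(3) = mex{2,1} = 0
G(4) = mex{0,2} = 1
G(5) = mex{1,0} = 2
G(6) = mex{2,1} = 0
G(7) = mex{0,2} = 1
G(8) = mex{1,0} = 2
G(9) = mex{2,1} = 0
G(10) = mex{0,2} = 1
G(11) = mex{1,0} = 2
G_B(11) = 2.
Combined Grundy value = 2 ⊕ 2 = 0.
A winning move leaves total XOR = 0, i.e. changes one component's Grundy value g to g ⊕ X where X is the current total.
Pile A: target g' = 2⊕0 = 2, but every legal move changes the Grundy value (mex property), so 0 moves.
Pile B: target g' = 2⊕0 = 2, but every legal move changes the Grundy value (mex property), so 0 moves.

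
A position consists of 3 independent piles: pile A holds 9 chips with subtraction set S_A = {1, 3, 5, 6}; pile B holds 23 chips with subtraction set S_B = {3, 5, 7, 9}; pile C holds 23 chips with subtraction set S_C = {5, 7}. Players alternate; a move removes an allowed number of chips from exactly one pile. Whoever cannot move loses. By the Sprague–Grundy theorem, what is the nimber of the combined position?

Pile A, S = {1, 3, 5, 6}:
n : 0 1 2 3 4 5 6 7 8 9
G : 0 1 0 1 0 1 2 3 2 3
G_A(9) = 3.
Pile B, S = {3, 5, 7, 9}:
G(0) = 0
G(1) = mex{} = 0
G(2) = mex{} = 0
G(3) = mex{0} = 1
G(4) = mex{0} = 1
G(5) = mex{0,0} = 1
G(6) = mex{1,0} = 2
G(7) = mex{1,0,0} = 2
G(8) = mex{1,1,0} = 2
G(9) = mex{2,1,0,0} = 3
G(10) = mex{2,1,1,0} = 3
G(11) = mex{2,2,1,0} = 3
G(12) = mex{3,2,1,1} = 0
G(13) = mex{3,2,2,1} = 0
G(14) = mex{3,3,2,1} = 0
G(15) = mex{0,3,2,2} = 1
G(16) = mex{0,3,3,2} = 1
G(17) = mex{0,0,3,2} = 1
G(18) = mex{1,0,3,3} = 2
G(19) = mex{1,0,0,3} = 2
G(20) = mex{1,1,0,3} = 2
G(21) = mex{2,1,0,0} = 3
G(22) = mex{2,1,1,0} = 3
G(23) = mex{2,2,1,0} = 3
G_B(23) = 3.
Pile C, S = {5, 7}:
G(0) = 0
G(1) = mex{} = 0
G(2) = mex{} = 0
G(3) = mex{} = 0
G(4) = mex{} = 0
G(5) = mex{0} = 1
G(6) = mex{0} = 1
G(7) = mex{0,0} = 1
G(8) = mex{0,0} = 1
G(9) = mex{0,0} = 1
G(10) = mex{1,0} = 2
G(11) = mex{1,0} = 2
G(12) = mex{1,1} = 0
G(13) = mex{1,1} = 0
G(14) = mex{1,1} = 0
G(15) = mex{2,1} = 0
G(16) = mex{2,1} = 0
G(17) = mex{0,2} = 1
G(18) = mex{0,2} = 1
G(19) = mex{0,0} = 1
G(20) = mex{0,0} = 1
G(21) = mex{0,0} = 1
G(22) = mex{1,0} = 2
G(23) = mex{1,0} = 2
G_C(23) = 2.
Combined Grundy value = 3 ⊕ 3 ⊕ 2 = 2.

2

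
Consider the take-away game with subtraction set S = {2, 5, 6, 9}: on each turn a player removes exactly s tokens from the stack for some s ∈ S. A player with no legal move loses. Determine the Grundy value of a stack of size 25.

1

n :  0  1  2  3  4  5  6  7  8  9 10 11 12 13 14 15 16 17 18 19 20 21 22 23 24 25
G :  0  0  1  1  0  2  1  3  0  2  1  0  0  1  1  0  2  1  3  0  2  1  0  0  1  1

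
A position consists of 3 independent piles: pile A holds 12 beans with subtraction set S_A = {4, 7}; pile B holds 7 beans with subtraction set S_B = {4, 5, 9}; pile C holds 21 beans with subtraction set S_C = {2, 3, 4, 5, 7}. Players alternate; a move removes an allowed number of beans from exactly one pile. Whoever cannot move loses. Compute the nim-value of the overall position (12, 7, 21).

0

Pile A, S = {4, 7}:
n :  0  1  2  3  4  5  6  7  8  9 10 11 12
G :  0  0  0  0  1  1  1  1  2  2  2  0  0
G_A(12) = 0.
Pile B, S = {4, 5, 9}:
n : 0 1 2 3 4 5 6 7
G : 0 0 0 0 1 1 1 1
G_B(7) = 1.
Pile C, S = {2, 3, 4, 5, 7}:
G(0) = 0
G(1) = mex{} = 0
G(2) = mex{0} = 1
G(3) = mex{0,0} = 1
G(4) = mex{1,0,0} = 2
G(5) = mex{1,1,0,0} = 2
G(6) = mex{2,1,1,0} = 3
G(7) = mex{2,2,1,1,0} = 3
G(8) = mex{3,2,2,1,0} = 4
G(9) = mex{3,3,2,2,1} = 0
G(10) = mex{4,3,3,2,1} = 0
G(11) = mex{0,4,3,3,2} = 1
G(12) = mex{0,0,4,3,2} = 1
G(13) = mex{1,0,0,4,3} = 2
G(14) = mex{1,1,0,0,3} = 2
G(15) = mex{2,1,1,0,4} = 3
G(16) = mex{2,2,1,1,0} = 3
G(17) = mex{3,2,2,1,0} = 4
G(18) = mex{3,3,2,2,1} = 0
G(19) = mex{4,3,3,2,1} = 0
G(20) = mex{0,4,3,3,2} = 1
G(21) = mex{0,0,4,3,2} = 1
G_C(21) = 1.
Combined Grundy value = 0 ⊕ 1 ⊕ 1 = 0.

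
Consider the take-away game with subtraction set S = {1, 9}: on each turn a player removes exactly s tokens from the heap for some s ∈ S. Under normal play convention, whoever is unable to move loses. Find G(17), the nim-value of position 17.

G(0) = 0
G(1) = mex{0} = 1
G(2) = mex{1} = 0
G(3) = mex{0} = 1
G(4) = mex{1} = 0
G(5) = mex{0} = 1
G(6) = mex{1} = 0
G(7) = mex{0} = 1
G(8) = mex{1} = 0
G(9) = mex{0,0} = 1
G(10) = mex{1,1} = 0
G(11) = mex{0,0} = 1
G(12) = mex{1,1} = 0
G(13) = mex{0,0} = 1
G(14) = mex{1,1} = 0
G(15) = mex{0,0} = 1
G(16) = mex{1,1} = 0
G(17) = mex{0,0} = 1

1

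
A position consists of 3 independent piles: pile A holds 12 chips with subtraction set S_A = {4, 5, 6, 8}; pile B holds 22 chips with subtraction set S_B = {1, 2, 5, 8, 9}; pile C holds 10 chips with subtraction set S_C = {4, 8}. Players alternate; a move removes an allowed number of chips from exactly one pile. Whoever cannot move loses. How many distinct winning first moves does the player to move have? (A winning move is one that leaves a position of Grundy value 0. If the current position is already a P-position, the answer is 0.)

Pile A, S = {4, 5, 6, 8}:
n :  0  1  2  3  4  5  6  7  8  9 10 11 12
G :  0  0  0  0  1  1  1  1  2  2  2  2  0
G_A(12) = 0.
Pile B, S = {1, 2, 5, 8, 9}:
G(0) = 0
G(1) = mex{0} = 1
G(2) = mex{1,0} = 2
G(3) = mex{2,1} = 0
G(4) = mex{0,2} = 1
G(5) = mex{1,0,0} = 2
G(6) = mex{2,1,1} = 0
G(7) = mex{0,2,2} = 1
G(8) = mex{1,0,0,0} = 2
G(9) = mex{2,1,1,1,0} = 3
G(10) = mex{3,2,2,2,1} = 0
G(11) = mex{0,3,0,0,2} = 1
G(12) = mex{1,0,1,1,0} = 2
G(13) = mex{2,1,2,2,1} = 0
G(14) = mex{0,2,3,0,2} = 1
G(15) = mex{1,0,0,1,0} = 2
G(16) = mex{2,1,1,2,1} = 0
G(17) = mex{0,2,2,3,2} = 1
G(18) = mex{1,0,0,0,3} = 2
G(19) = mex{2,1,1,1,0} = 3
G(20) = mex{3,2,2,2,1} = 0
G(21) = mex{0,3,0,0,2} = 1
G(22) = mex{1,0,1,1,0} = 2
G_B(22) = 2.
Pile C, S = {4, 8}:
G(0) = 0
G(1) = mex{} = 0
G(2) = mex{} = 0
G(3) = mex{} = 0
G(4) = mex{0} = 1
G(5) = mex{0} = 1
G(6) = mex{0} = 1
G(7) = mex{0} = 1
G(8) = mex{1,0} = 2
G(9) = mex{1,0} = 2
G(10) = mex{1,0} = 2
G_C(10) = 2.
Combined Grundy value = 0 ⊕ 2 ⊕ 2 = 0.
A winning move leaves total XOR = 0, i.e. changes one component's Grundy value g to g ⊕ X where X is the current total.
Pile A: target g' = 0⊕0 = 0, but every legal move changes the Grundy value (mex property), so 0 moves.
Pile B: target g' = 2⊕0 = 2, but every legal move changes the Grundy value (mex property), so 0 moves.
Pile C: target g' = 2⊕0 = 2, but every legal move changes the Grundy value (mex property), so 0 moves.

0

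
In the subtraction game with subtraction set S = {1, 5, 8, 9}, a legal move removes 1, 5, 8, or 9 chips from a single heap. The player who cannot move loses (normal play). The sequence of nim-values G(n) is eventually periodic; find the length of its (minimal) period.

16

G(0) = 0
G(1) = mex{0} = 1
G(2) = mex{1} = 0
G(3) = mex{0} = 1
G(4) = mex{1} = 0
G(5) = mex{0,0} = 1
G(6) = mex{1,1} = 0
G(7) = mex{0,0} = 1
G(8) = mex{1,1,0} = 2
G(9) = mex{2,0,1,0} = 3
G(10) = mex{3,1,0,1} = 2
G(11) = mex{2,0,1,0} = 3
G(12) = mex{3,1,0,1} = 2
G(13) = mex{2,2,1,0} = 3
G(14) = mex{3,3,0,1} = 2
G(15) = mex{2,2,1,0} = 3
G(16) = mex{3,3,2,1} = 0
G(17) = mex{0,2,3,2} = 1
G(18) = mex{1,3,2,3} = 0
G(19) = mex{0,2,3,2} = 1
G(20) = mex{1,3,2,3} = 0
G(21) = mex{0,0,3,2} = 1
G(22) = mex{1,1,2,3} = 0
G(23) = mex{0,0,3,2} = 1
G(24) = mex{1,1,0,3} = 2
G(25) = mex{2,0,1,0} = 3
G(26) = mex{3,1,0,1} = 2
G(27) = mex{2,0,1,0} = 3
G(28) = mex{3,1,0,1} = 2
G(29) = mex{2,2,1,0} = 3
G(30) = mex{3,3,0,1} = 2
G(31) = mex{2,2,1,0} = 3
G(32) = mex{3,3,2,1} = 0
G(33) = mex{0,2,3,2} = 1
G(n+16) = G(n) holds for n = 0,…,8 (a full window of length max(S) = 9), so the sequence is purely periodic with period 16.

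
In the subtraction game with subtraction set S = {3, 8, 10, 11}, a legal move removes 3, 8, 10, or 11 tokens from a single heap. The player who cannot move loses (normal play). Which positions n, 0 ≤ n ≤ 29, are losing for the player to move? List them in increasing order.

0, 1, 2, 6, 7, 19, 20, 21, 25, 26

G(0) = 0
G(1) = mex{} = 0
G(2) = mex{} = 0
G(3) = mex{0} = 1
G(4) = mex{0} = 1
G(5) = mex{0} = 1
G(6) = mex{1} = 0
G(7) = mex{1} = 0
G(8) = mex{1,0} = 2
G(9) = mex{0,0} = 1
G(10) = mex{0,0,0} = 1
G(11) = mex{2,1,0,0} = 3
G(12) = mex{1,1,0,0} = 2
G(13) = mex{1,1,1,0} = 2
G(14) = mex{3,0,1,1} = 2
G(15) = mex{2,0,1,1} = 3
G(16) = mex{2,2,0,1} = 3
G(17) = mex{2,1,0,0} = 3
G(18) = mex{3,1,2,0} = 4
G(19) = mex{3,3,1,2} = 0
G(20) = mex{3,2,1,1} = 0
G(21) = mex{4,2,3,1} = 0
G(22) = mex{0,2,2,3} = 1
G(23) = mex{0,3,2,2} = 1
G(24) = mex{0,3,2,2} = 1
G(25) = mex{1,3,3,2} = 0
G(26) = mex{1,4,3,3} = 0
G(27) = mex{1,0,3,3} = 2
G(28) = mex{0,0,4,3} = 1
G(29) = mex{0,0,0,4} = 1
P-positions are exactly the n with G(n) = 0.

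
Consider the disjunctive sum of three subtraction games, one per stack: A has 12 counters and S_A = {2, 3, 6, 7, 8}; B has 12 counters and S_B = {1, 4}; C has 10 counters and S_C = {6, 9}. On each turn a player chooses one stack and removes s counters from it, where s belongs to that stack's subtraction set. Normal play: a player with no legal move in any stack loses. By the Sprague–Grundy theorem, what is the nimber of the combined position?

Stack A, S = {2, 3, 6, 7, 8}:
G(0) = 0
G(1) = mex{} = 0
G(2) = mex{0} = 1
G(3) = mex{0,0} = 1
G(4) = mex{1,0} = 2
G(5) = mex{1,1} = 0
G(6) = mex{2,1,0} = 3
G(7) = mex{0,2,0,0} = 1
G(8) = mex{3,0,1,0,0} = 2
G(9) = mex{1,3,1,1,0} = 2
G(10) = mex{2,1,2,1,1} = 0
G(11) = mex{2,2,0,2,1} = 3
G(12) = mex{0,2,3,0,2} = 1
G_A(12) = 1.
Stack B, S = {1, 4}:
G(0) = 0
G(1) = mex{0} = 1
G(2) = mex{1} = 0
G(3) = mex{0} = 1
G(4) = mex{1,0} = 2
G(5) = mex{2,1} = 0
G(6) = mex{0,0} = 1
G(7) = mex{1,1} = 0
G(8) = mex{0,2} = 1
G(9) = mex{1,0} = 2
G(10) = mex{2,1} = 0
G(11) = mex{0,0} = 1
G(12) = mex{1,1} = 0
G_B(12) = 0.
Stack C, S = {6, 9}:
n :  0  1  2  3  4  5  6  7  8  9 10
G :  0  0  0  0  0  0  1  1  1  1  1
G_C(10) = 1.
Combined Grundy value = 1 ⊕ 0 ⊕ 1 = 0.

0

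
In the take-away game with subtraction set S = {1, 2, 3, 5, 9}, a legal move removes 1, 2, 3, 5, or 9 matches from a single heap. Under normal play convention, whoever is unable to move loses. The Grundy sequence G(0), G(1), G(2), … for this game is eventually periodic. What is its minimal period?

4

G(0) = 0
G(1) = mex{0} = 1
G(2) = mex{1,0} = 2
G(3) = mex{2,1,0} = 3
G(4) = mex{3,2,1} = 0
G(5) = mex{0,3,2,0} = 1
G(6) = mex{1,0,3,1} = 2
G(7) = mex{2,1,0,2} = 3
G(8) = mex{3,2,1,3} = 0
G(9) = mex{0,3,2,0,0} = 1
G(10) = mex{1,0,3,1,1} = 2
G(11) = mex{2,1,0,2,2} = 3
G(12) = mex{3,2,1,3,3} = 0
G(13) = mex{0,3,2,0,0} = 1
G(14) = mex{1,0,3,1,1} = 2
G(n+4) = G(n) holds for n = 0,…,8 (a full window of length max(S) = 9), so the sequence is purely periodic with period 4.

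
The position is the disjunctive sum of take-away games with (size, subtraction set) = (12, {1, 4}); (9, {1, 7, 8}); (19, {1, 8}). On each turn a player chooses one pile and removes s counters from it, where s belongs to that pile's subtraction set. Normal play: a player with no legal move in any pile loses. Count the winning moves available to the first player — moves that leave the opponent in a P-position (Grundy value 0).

1

Pile A, S = {1, 4}:
n :  0  1  2  3  4  5  6  7  8  9 10 11 12
G :  0  1  0  1  2  0  1  0  1  2  0  1  0
G_A(12) = 0.
Pile B, S = {1, 7, 8}:
G(0) = 0
G(1) = mex{0} = 1
G(2) = mex{1} = 0
G(3) = mex{0} = 1
G(4) = mex{1} = 0
G(5) = mex{0} = 1
G(6) = mex{1} = 0
G(7) = mex{0,0} = 1
G(8) = mex{1,1,0} = 2
G(9) = mex{2,0,1} = 3
G_B(9) = 3.
Pile C, S = {1, 8}:
n :  0  1  2  3  4  5  6  7  8  9 10 11 12 13 14 15 16 17 18 19
G :  0  1  0  1  0  1  0  1  2  0  1  0  1  0  1  0  1  2  0  1
G_C(19) = 1.
Combined Grundy value = 0 ⊕ 3 ⊕ 1 = 2.
A winning move leaves total XOR = 0, i.e. changes one component's Grundy value g to g ⊕ X where X is the current total.
Pile A: need g' = 0⊕2 = 2. Options: 12−1→G=1, 12−4→G=1. Hits: 0.
Pile B: need g' = 3⊕2 = 1. Options: 9−1→G=2, 9−7→G=0, 9−8→G=1. Hits: 1.
Pile C: need g' = 1⊕2 = 3. Options: 19−1→G=0, 19−8→G=0. Hits: 0.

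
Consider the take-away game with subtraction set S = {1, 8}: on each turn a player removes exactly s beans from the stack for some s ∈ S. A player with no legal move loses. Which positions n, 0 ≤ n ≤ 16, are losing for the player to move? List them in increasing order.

G(0) = 0
G(1) = mex{0} = 1
G(2) = mex{1} = 0
G(3) = mex{0} = 1
G(4) = mex{1} = 0
G(5) = mex{0} = 1
G(6) = mex{1} = 0
G(7) = mex{0} = 1
G(8) = mex{1,0} = 2
G(9) = mex{2,1} = 0
G(10) = mex{0,0} = 1
G(11) = mex{1,1} = 0
G(12) = mex{0,0} = 1
G(13) = mex{1,1} = 0
G(14) = mex{0,0} = 1
G(15) = mex{1,1} = 0
G(16) = mex{0,2} = 1
P-positions are exactly the n with G(n) = 0.

0, 2, 4, 6, 9, 11, 13, 15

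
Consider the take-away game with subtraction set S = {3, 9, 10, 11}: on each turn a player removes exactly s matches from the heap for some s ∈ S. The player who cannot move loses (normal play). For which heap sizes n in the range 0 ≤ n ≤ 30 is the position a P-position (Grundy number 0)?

n :  0  1  2  3  4  5  6  7  8  9 10 11 12 13 14 15 16 17 18 19 20 21 22 23 24 25 26 27 28 29 30
G :  0  0  0  1  1  1  0  0  0  1  1  1  2  2  0  3  3  1  2  2  0  0  0  1  1  1  0  0  0  1  1
P-positions are exactly the n with G(n) = 0.

0, 1, 2, 6, 7, 8, 14, 20, 21, 22, 26, 27, 28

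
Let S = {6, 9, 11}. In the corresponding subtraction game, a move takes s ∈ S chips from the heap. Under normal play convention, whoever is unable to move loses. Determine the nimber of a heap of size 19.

0

n :  0  1  2  3  4  5  6  7  8  9 10 11 12 13 14 15 16 17 18 19
G :  0  0  0  0  0  0  1  1  1  1  1  1  2  2  2  2  2  0  0  0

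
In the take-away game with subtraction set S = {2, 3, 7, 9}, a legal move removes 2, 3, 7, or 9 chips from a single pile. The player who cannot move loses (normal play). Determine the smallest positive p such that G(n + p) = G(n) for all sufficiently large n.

16

G(0) = 0
G(1) = mex{} = 0
G(2) = mex{0} = 1
G(3) = mex{0,0} = 1
G(4) = mex{1,0} = 2
G(5) = mex{1,1} = 0
G(6) = mex{2,1} = 0
G(7) = mex{0,2,0} = 1
G(8) = mex{0,0,0} = 1
G(9) = mex{1,0,1,0} = 2
G(10) = mex{1,1,1,0} = 2
G(11) = mex{2,1,2,1} = 0
G(12) = mex{2,2,0,1} = 3
G(13) = mex{0,2,0,2} = 1
G(14) = mex{3,0,1,0} = 2
G(15) = mex{1,3,1,0} = 2
G(16) = mex{2,1,2,1} = 0
G(17) = mex{2,2,2,1} = 0
G(18) = mex{0,2,0,2} = 1
G(19) = mex{0,0,3,2} = 1
G(20) = mex{1,0,1,0} = 2
G(21) = mex{1,1,2,3} = 0
G(22) = mex{2,1,2,1} = 0
G(23) = mex{0,2,0,2} = 1
G(24) = mex{0,0,0,2} = 1
G(25) = mex{1,0,1,0} = 2
G(26) = mex{1,1,1,0} = 2
G(27) = mex{2,1,2,1} = 0
G(28) = mex{2,2,0,1} = 3
G(29) = mex{0,2,0,2} = 1
G(30) = mex{3,0,1,0} = 2
G(31) = mex{1,3,1,0} = 2
G(32) = mex{2,1,2,1} = 0
G(33) = mex{2,2,2,1} = 0
G(n+16) = G(n) holds for n = 0,…,8 (a full window of length max(S) = 9), so the sequence is purely periodic with period 16.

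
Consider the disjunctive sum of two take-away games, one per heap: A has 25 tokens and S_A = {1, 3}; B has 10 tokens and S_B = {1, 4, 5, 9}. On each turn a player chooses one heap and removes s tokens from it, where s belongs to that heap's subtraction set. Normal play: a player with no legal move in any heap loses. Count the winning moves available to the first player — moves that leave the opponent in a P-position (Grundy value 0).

Heap A, S = {1, 3}:
n :  0  1  2  3  4  5  6  7  8  9 10 11 12 13 14 15 16 17 18 19 20 21 22 23 24 25
G :  0  1  0  1  0  1  0  1  0  1  0  1  0  1  0  1  0  1  0  1  0  1  0  1  0  1
G_A(25) = 1.
Heap B, S = {1, 4, 5, 9}:
n :  0  1  2  3  4  5  6  7  8  9 10
G :  0  1  0  1  2  3  2  3  0  1  0
G_B(10) = 0.
Combined Grundy value = 1 ⊕ 0 = 1.
A winning move leaves total XOR = 0, i.e. changes one component's Grundy value g to g ⊕ X where X is the current total.
Heap A: need g' = 1⊕1 = 0. Options: 25−1→G=0, 25−3→G=0. Hits: 2.
Heap B: need g' = 0⊕1 = 1. Options: 10−1→G=1, 10−4→G=2, 10−5→G=3, 10−9→G=1. Hits: 2.

4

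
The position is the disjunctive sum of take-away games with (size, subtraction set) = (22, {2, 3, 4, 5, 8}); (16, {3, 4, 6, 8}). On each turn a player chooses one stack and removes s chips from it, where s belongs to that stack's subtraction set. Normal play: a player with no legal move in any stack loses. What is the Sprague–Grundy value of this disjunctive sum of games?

0

Stack A, S = {2, 3, 4, 5, 8}:
n :  0  1  2  3  4  5  6  7  8  9 10 11 12 13 14 15 16 17 18 19 20 21 22
G :  0  0  1  1  2  2  3  0  4  1  5  2  3  0  0  1  1  2  2  3  0  4  1
G_A(22) = 1.
Stack B, S = {3, 4, 6, 8}:
G(0) = 0
G(1) = mex{} = 0
G(2) = mex{} = 0
G(3) = mex{0} = 1
G(4) = mex{0,0} = 1
G(5) = mex{0,0} = 1
G(6) = mex{1,0,0} = 2
G(7) = mex{1,1,0} = 2
G(8) = mex{1,1,0,0} = 2
G(9) = mex{2,1,1,0} = 3
G(10) = mex{2,2,1,0} = 3
G(11) = mex{2,2,1,1} = 0
G(12) = mex{3,2,2,1} = 0
G(13) = mex{3,3,2,1} = 0
G(14) = mex{0,3,2,2} = 1
G(15) = mex{0,0,3,2} = 1
G(16) = mex{0,0,3,2} = 1
G_B(16) = 1.
Combined Grundy value = 1 ⊕ 1 = 0.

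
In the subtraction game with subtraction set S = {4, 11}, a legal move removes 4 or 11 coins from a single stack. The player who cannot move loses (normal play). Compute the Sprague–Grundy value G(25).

G(0) = 0
G(1) = mex{} = 0
G(2) = mex{} = 0
G(3) = mex{} = 0
G(4) = mex{0} = 1
G(5) = mex{0} = 1
G(6) = mex{0} = 1
G(7) = mex{0} = 1
G(8) = mex{1} = 0
G(9) = mex{1} = 0
G(10) = mex{1} = 0
G(11) = mex{1,0} = 2
G(12) = mex{0,0} = 1
G(13) = mex{0,0} = 1
G(14) = mex{0,0} = 1
G(15) = mex{2,1} = 0
G(16) = mex{1,1} = 0
G(17) = mex{1,1} = 0
G(18) = mex{1,1} = 0
G(19) = mex{0,0} = 1
G(20) = mex{0,0} = 1
G(21) = mex{0,0} = 1
G(22) = mex{0,2} = 1
G(23) = mex{1,1} = 0
G(24) = mex{1,1} = 0
G(25) = mex{1,1} = 0

0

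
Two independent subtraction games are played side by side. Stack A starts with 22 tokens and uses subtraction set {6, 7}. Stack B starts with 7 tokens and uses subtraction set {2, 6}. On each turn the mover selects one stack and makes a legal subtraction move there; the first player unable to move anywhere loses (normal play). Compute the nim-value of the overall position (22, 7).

Stack A, S = {6, 7}:
G(0) = 0
G(1) = mex{} = 0
G(2) = mex{} = 0
G(3) = mex{} = 0
G(4) = mex{} = 0
G(5) = mex{} = 0
G(6) = mex{0} = 1
G(7) = mex{0,0} = 1
G(8) = mex{0,0} = 1
G(9) = mex{0,0} = 1
G(10) = mex{0,0} = 1
G(11) = mex{0,0} = 1
G(12) = mex{1,0} = 2
G(13) = mex{1,1} = 0
G(14) = mex{1,1} = 0
G(15) = mex{1,1} = 0
G(16) = mex{1,1} = 0
G(17) = mex{1,1} = 0
G(18) = mex{2,1} = 0
G(19) = mex{0,2} = 1
G(20) = mex{0,0} = 1
G(21) = mex{0,0} = 1
G(22) = mex{0,0} = 1
G_A(22) = 1.
Stack B, S = {2, 6}:
n : 0 1 2 3 4 5 6 7
G : 0 0 1 1 0 0 1 1
G_B(7) = 1.
Combined Grundy value = 1 ⊕ 1 = 0.

0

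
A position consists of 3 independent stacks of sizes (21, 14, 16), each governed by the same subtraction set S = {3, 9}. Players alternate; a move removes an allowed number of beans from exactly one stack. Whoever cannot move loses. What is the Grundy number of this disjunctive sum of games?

0

All stacks use S = {3, 9}:
n :  0  1  2  3  4  5  6  7  8  9 10 11 12 13 14 15 16 17 18 19 20 21
G :  0  0  0  1  1  1  0  0  0  1  1  1  0  0  0  1  1  1  0  0  0  1
Stack A: G(21) = 1.
Stack B: G(14) = 0.
Stack C: G(16) = 1.
Combined Grundy value = 1 ⊕ 0 ⊕ 1 = 0.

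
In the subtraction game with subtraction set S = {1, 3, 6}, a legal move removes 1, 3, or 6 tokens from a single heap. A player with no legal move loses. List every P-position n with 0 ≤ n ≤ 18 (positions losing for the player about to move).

0, 2, 4, 9, 11, 13, 18

n :  0  1  2  3  4  5  6  7  8  9 10 11 12 13 14 15 16 17 18
G :  0  1  0  1  0  1  2  3  2  0  1  0  1  0  1  2  3  2  0
P-positions are exactly the n with G(n) = 0.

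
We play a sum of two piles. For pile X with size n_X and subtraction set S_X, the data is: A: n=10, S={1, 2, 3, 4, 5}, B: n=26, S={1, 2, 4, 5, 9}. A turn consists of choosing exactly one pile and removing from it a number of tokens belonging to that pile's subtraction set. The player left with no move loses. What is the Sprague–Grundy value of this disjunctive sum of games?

Pile A, S = {1, 2, 3, 4, 5}:
G(0) = 0
G(1) = mex{0} = 1
G(2) = mex{1,0} = 2
G(3) = mex{2,1,0} = 3
G(4) = mex{3,2,1,0} = 4
G(5) = mex{4,3,2,1,0} = 5
G(6) = mex{5,4,3,2,1} = 0
G(7) = mex{0,5,4,3,2} = 1
G(8) = mex{1,0,5,4,3} = 2
G(9) = mex{2,1,0,5,4} = 3
G(10) = mex{3,2,1,0,5} = 4
G_A(10) = 4.
Pile B, S = {1, 2, 4, 5, 9}:
G(0) = 0
G(1) = mex{0} = 1
G(2) = mex{1,0} = 2
G(3) = mex{2,1} = 0
G(4) = mex{0,2,0} = 1
G(5) = mex{1,0,1,0} = 2
G(6) = mex{2,1,2,1} = 0
G(7) = mex{0,2,0,2} = 1
G(8) = mex{1,0,1,0} = 2
G(9) = mex{2,1,2,1,0} = 3
G(10) = mex{3,2,0,2,1} = 4
G(11) = mex{4,3,1,0,2} = 5
G(12) = mex{5,4,2,1,0} = 3
G(13) = mex{3,5,3,2,1} = 0
G(14) = mex{0,3,4,3,2} = 1
G(15) = mex{1,0,5,4,0} = 2
G(16) = mex{2,1,3,5,1} = 0
G(17) = mex{0,2,0,3,2} = 1
G(18) = mex{1,0,1,0,3} = 2
G(19) = mex{2,1,2,1,4} = 0
G(20) = mex{0,2,0,2,5} = 1
G(21) = mex{1,0,1,0,3} = 2
G(22) = mex{2,1,2,1,0} = 3
G(23) = mex{3,2,0,2,1} = 4
G(24) = mex{4,3,1,0,2} = 5
G(25) = mex{5,4,2,1,0} = 3
G(26) = mex{3,5,3,2,1} = 0
G_B(26) = 0.
Combined Grundy value = 4 ⊕ 0 = 4.

4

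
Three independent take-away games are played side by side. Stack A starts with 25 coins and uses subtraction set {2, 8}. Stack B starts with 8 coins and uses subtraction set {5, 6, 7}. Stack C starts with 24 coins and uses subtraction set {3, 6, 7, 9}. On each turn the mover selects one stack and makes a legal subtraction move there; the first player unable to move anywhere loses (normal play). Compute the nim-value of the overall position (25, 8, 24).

1

Stack A, S = {2, 8}:
n :  0  1  2  3  4  5  6  7  8  9 10 11 12 13 14 15 16 17 18 19 20 21 22 23 24 25
G :  0  0  1  1  0  0  1  1  2  2  0  0  1  1  0  0  1  1  2  2  0  0  1  1  0  0
G_A(25) = 0.
Stack B, S = {5, 6, 7}:
G(0) = 0
G(1) = mex{} = 0
G(2) = mex{} = 0
G(3) = mex{} = 0
G(4) = mex{} = 0
G(5) = mex{0} = 1
G(6) = mex{0,0} = 1
G(7) = mex{0,0,0} = 1
G(8) = mex{0,0,0} = 1
G_B(8) = 1.
Stack C, S = {3, 6, 7, 9}:
n :  0  1  2  3  4  5  6  7  8  9 10 11 12 13 14 15 16 17 18 19 20 21 22 23 24
G :  0  0  0  1  1  1  2  2  2  3  3  3  0  0  0  1  1  1  2  2  2  3  3  3  0
G_C(24) = 0.
Combined Grundy value = 0 ⊕ 1 ⊕ 0 = 1.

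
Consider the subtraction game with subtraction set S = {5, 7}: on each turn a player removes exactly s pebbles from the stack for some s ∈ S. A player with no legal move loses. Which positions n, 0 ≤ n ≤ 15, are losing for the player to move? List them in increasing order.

0, 1, 2, 3, 4, 12, 13, 14, 15

G(0) = 0
G(1) = mex{} = 0
G(2) = mex{} = 0
G(3) = mex{} = 0
G(4) = mex{} = 0
G(5) = mex{0} = 1
G(6) = mex{0} = 1
G(7) = mex{0,0} = 1
G(8) = mex{0,0} = 1
G(9) = mex{0,0} = 1
G(10) = mex{1,0} = 2
G(11) = mex{1,0} = 2
G(12) = mex{1,1} = 0
G(13) = mex{1,1} = 0
G(14) = mex{1,1} = 0
G(15) = mex{2,1} = 0
P-positions are exactly the n with G(n) = 0.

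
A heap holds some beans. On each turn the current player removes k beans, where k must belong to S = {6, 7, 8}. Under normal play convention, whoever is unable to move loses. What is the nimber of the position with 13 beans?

2

G(0) = 0
G(1) = mex{} = 0
G(2) = mex{} = 0
G(3) = mex{} = 0
G(4) = mex{} = 0
G(5) = mex{} = 0
G(6) = mex{0} = 1
G(7) = mex{0,0} = 1
G(8) = mex{0,0,0} = 1
G(9) = mex{0,0,0} = 1
G(10) = mex{0,0,0} = 1
G(11) = mex{0,0,0} = 1
G(12) = mex{1,0,0} = 2
G(13) = mex{1,1,0} = 2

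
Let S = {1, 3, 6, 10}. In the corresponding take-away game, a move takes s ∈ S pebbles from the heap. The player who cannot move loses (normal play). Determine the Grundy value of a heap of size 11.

0

n :  0  1  2  3  4  5  6  7  8  9 10 11
G :  0  1  0  1  0  1  2  3  2  0  1  0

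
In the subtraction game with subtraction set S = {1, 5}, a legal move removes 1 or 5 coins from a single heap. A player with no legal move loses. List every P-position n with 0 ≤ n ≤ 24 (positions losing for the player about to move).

n :  0  1  2  3  4  5  6  7  8  9 10 11 12 13 14 15 16 17 18 19 20 21 22 23 24
G :  0  1  0  1  0  1  0  1  0  1  0  1  0  1  0  1  0  1  0  1  0  1  0  1  0
P-positions are exactly the n with G(n) = 0.

0, 2, 4, 6, 8, 10, 12, 14, 16, 18, 20, 22, 24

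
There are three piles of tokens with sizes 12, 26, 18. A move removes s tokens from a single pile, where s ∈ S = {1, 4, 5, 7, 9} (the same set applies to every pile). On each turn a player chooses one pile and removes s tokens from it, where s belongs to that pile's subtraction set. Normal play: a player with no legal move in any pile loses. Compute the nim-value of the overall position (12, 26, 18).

2

All piles use S = {1, 4, 5, 7, 9}:
G(0) = 0
G(1) = mex{0} = 1
G(2) = mex{1} = 0
G(3) = mex{0} = 1
G(4) = mex{1,0} = 2
G(5) = mex{2,1,0} = 3
G(6) = mex{3,0,1} = 2
G(7) = mex{2,1,0,0} = 3
G(8) = mex{3,2,1,1} = 0
G(9) = mex{0,3,2,0,0} = 1
G(10) = mex{1,2,3,1,1} = 0
G(11) = mex{0,3,2,2,0} = 1
G(12) = mex{1,0,3,3,1} = 2
G(13) = mex{2,1,0,2,2} = 3
G(14) = mex{3,0,1,3,3} = 2
G(15) = mex{2,1,0,0,2} = 3
G(16) = mex{3,2,1,1,3} = 0
G(17) = mex{0,3,2,0,0} = 1
G(18) = mex{1,2,3,1,1} = 0
G(19) = mex{0,3,2,2,0} = 1
G(20) = mex{1,0,3,3,1} = 2
G(21) = mex{2,1,0,2,2} = 3
G(22) = mex{3,0,1,3,3} = 2
G(23) = mex{2,1,0,0,2} = 3
G(24) = mex{3,2,1,1,3} = 0
G(25) = mex{0,3,2,0,0} = 1
G(26) = mex{1,2,3,1,1} = 0
Pile A: G(12) = 2.
Pile B: G(26) = 0.
Pile C: G(18) = 0.
Combined Grundy value = 2 ⊕ 0 ⊕ 0 = 2.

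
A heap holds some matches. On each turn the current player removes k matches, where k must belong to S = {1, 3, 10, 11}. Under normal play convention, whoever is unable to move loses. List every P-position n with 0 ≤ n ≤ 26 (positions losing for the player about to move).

G(0) = 0
G(1) = mex{0} = 1
G(2) = mex{1} = 0
G(3) = mex{0,0} = 1
G(4) = mex{1,1} = 0
G(5) = mex{0,0} = 1
G(6) = mex{1,1} = 0
G(7) = mex{0,0} = 1
G(8) = mex{1,1} = 0
G(9) = mex{0,0} = 1
G(10) = mex{1,1,0} = 2
G(11) = mex{2,0,1,0} = 3
G(12) = mex{3,1,0,1} = 2
G(13) = mex{2,2,1,0} = 3
G(14) = mex{3,3,0,1} = 2
G(15) = mex{2,2,1,0} = 3
G(16) = mex{3,3,0,1} = 2
G(17) = mex{2,2,1,0} = 3
G(18) = mex{3,3,0,1} = 2
G(19) = mex{2,2,1,0} = 3
G(20) = mex{3,3,2,1} = 0
G(21) = mex{0,2,3,2} = 1
G(22) = mex{1,3,2,3} = 0
G(23) = mex{0,0,3,2} = 1
G(24) = mex{1,1,2,3} = 0
G(25) = mex{0,0,3,2} = 1
G(26) = mex{1,1,2,3} = 0
P-positions are exactly the n with G(n) = 0.

0, 2, 4, 6, 8, 20, 22, 24, 26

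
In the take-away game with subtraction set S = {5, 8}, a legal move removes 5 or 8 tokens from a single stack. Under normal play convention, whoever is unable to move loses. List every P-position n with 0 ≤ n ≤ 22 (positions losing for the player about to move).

0, 1, 2, 3, 4, 13, 14, 15, 16, 17

n :  0  1  2  3  4  5  6  7  8  9 10 11 12 13 14 15 16 17 18 19 20 21 22
G :  0  0  0  0  0  1  1  1  1  1  2  2  2  0  0  0  0  0  1  1  1  1  1
P-positions are exactly the n with G(n) = 0.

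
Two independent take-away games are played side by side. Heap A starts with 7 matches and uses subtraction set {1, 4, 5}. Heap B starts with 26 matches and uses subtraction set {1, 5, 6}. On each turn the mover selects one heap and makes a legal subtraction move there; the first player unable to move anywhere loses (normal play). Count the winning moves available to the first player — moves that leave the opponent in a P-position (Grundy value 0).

Heap A, S = {1, 4, 5}:
n : 0 1 2 3 4 5 6 7
G : 0 1 0 1 2 3 2 3
G_A(7) = 3.
Heap B, S = {1, 5, 6}:
n :  0  1  2  3  4  5  6  7  8  9 10 11 12 13 14 15 16 17 18 19 20 21 22 23 24 25 26
G :  0  1  0  1  0  1  2  3  2  3  2  0  1  0  1  0  1  2  3  2  3  2  0  1  0  1  0
G_B(26) = 0.
Combined Grundy value = 3 ⊕ 0 = 3.
A winning move leaves total XOR = 0, i.e. changes one component's Grundy value g to g ⊕ X where X is the current total.
Heap A: need g' = 3⊕3 = 0. Options: 7−1→G=2, 7−4→G=1, 7−5→G=0. Hits: 1.
Heap B: need g' = 0⊕3 = 3. Options: 26−1→G=1, 26−5→G=2, 26−6→G=3. Hits: 1.

2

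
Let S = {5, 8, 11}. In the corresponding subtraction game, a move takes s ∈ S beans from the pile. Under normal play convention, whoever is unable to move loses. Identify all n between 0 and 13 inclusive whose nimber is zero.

n :  0  1  2  3  4  5  6  7  8  9 10 11 12 13
G :  0  0  0  0  0  1  1  1  1  1  2  2  2  2
P-positions are exactly the n with G(n) = 0.

0, 1, 2, 3, 4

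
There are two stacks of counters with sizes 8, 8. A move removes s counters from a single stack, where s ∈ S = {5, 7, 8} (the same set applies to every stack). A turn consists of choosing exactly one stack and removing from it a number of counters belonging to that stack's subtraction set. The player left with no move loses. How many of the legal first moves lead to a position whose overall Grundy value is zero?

All stacks use S = {5, 7, 8}:
G(0) = 0
G(1) = mex{} = 0
G(2) = mex{} = 0
G(3) = mex{} = 0
G(4) = mex{} = 0
G(5) = mex{0} = 1
G(6) = mex{0} = 1
G(7) = mex{0,0} = 1
G(8) = mex{0,0,0} = 1
Stack A: G(8) = 1.
Stack B: G(8) = 1.
Combined Grundy value = 1 ⊕ 1 = 0.
A winning move leaves total XOR = 0, i.e. changes one component's Grundy value g to g ⊕ X where X is the current total.
Stack A: target g' = 1⊕0 = 1, but every legal move changes the Grundy value (mex property), so 0 moves.
Stack B: target g' = 1⊕0 = 1, but every legal move changes the Grundy value (mex property), so 0 moves.

0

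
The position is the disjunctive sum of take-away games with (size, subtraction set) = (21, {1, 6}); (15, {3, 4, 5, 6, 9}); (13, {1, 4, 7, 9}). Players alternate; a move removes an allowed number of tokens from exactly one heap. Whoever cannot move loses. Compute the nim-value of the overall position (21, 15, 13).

Heap A, S = {1, 6}:
n :  0  1  2  3  4  5  6  7  8  9 10 11 12 13 14 15 16 17 18 19 20 21
G :  0  1  0  1  0  1  2  0  1  0  1  0  1  2  0  1  0  1  0  1  2  0
G_A(21) = 0.
Heap B, S = {3, 4, 5, 6, 9}:
n :  0  1  2  3  4  5  6  7  8  9 10 11 12 13 14 15
G :  0  0  0  1  1  1  2  2  2  3  3  3  0  0  0  1
G_B(15) = 1.
Heap C, S = {1, 4, 7, 9}:
n :  0  1  2  3  4  5  6  7  8  9 10 11 12 13
G :  0  1  0  1  2  0  1  2  0  1  0  1  2  0
G_C(13) = 0.
Combined Grundy value = 0 ⊕ 1 ⊕ 0 = 1.

1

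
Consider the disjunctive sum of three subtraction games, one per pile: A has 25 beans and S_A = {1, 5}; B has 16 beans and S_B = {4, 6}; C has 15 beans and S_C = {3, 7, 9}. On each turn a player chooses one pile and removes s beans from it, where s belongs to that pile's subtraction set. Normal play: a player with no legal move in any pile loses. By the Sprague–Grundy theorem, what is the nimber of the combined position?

Pile A, S = {1, 5}:
n :  0  1  2  3  4  5  6  7  8  9 10 11 12 13 14 15 16 17 18 19 20 21 22 23 24 25
G :  0  1  0  1  0  1  0  1  0  1  0  1  0  1  0  1  0  1  0  1  0  1  0  1  0  1
G_A(25) = 1.
Pile B, S = {4, 6}:
n :  0  1  2  3  4  5  6  7  8  9 10 11 12 13 14 15 16
G :  0  0  0  0  1  1  1  1  2  2  0  0  0  0  1  1  1
G_B(16) = 1.
Pile C, S = {3, 7, 9}:
G(0) = 0
G(1) = mex{} = 0
G(2) = mex{} = 0
G(3) = mex{0} = 1
G(4) = mex{0} = 1
G(5) = mex{0} = 1
G(6) = mex{1} = 0
G(7) = mex{1,0} = 2
G(8) = mex{1,0} = 2
G(9) = mex{0,0,0} = 1
G(10) = mex{2,1,0} = 3
G(11) = mex{2,1,0} = 3
G(12) = mex{1,1,1} = 0
G(13) = mex{3,0,1} = 2
G(14) = mex{3,2,1} = 0
G(15) = mex{0,2,0} = 1
G_C(15) = 1.
Combined Grundy value = 1 ⊕ 1 ⊕ 1 = 1.

1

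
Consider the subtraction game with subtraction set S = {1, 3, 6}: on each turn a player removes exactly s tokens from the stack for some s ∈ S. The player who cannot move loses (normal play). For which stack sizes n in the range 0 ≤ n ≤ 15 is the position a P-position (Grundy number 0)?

n :  0  1  2  3  4  5  6  7  8  9 10 11 12 13 14 15
G :  0  1  0  1  0  1  2  3  2  0  1  0  1  0  1  2
P-positions are exactly the n with G(n) = 0.

0, 2, 4, 9, 11, 13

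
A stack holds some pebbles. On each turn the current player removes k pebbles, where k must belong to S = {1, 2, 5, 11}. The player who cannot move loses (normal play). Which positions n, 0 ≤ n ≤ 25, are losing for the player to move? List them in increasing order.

G(0) = 0
G(1) = mex{0} = 1
G(2) = mex{1,0} = 2
G(3) = mex{2,1} = 0
G(4) = mex{0,2} = 1
G(5) = mex{1,0,0} = 2
G(6) = mex{2,1,1} = 0
G(7) = mex{0,2,2} = 1
G(8) = mex{1,0,0} = 2
G(9) = mex{2,1,1} = 0
G(10) = mex{0,2,2} = 1
G(11) = mex{1,0,0,0} = 2
G(12) = mex{2,1,1,1} = 0
G(13) = mex{0,2,2,2} = 1
G(14) = mex{1,0,0,0} = 2
G(15) = mex{2,1,1,1} = 0
G(16) = mex{0,2,2,2} = 1
G(17) = mex{1,0,0,0} = 2
G(18) = mex{2,1,1,1} = 0
G(19) = mex{0,2,2,2} = 1
G(20) = mex{1,0,0,0} = 2
G(21) = mex{2,1,1,1} = 0
G(22) = mex{0,2,2,2} = 1
G(23) = mex{1,0,0,0} = 2
G(24) = mex{2,1,1,1} = 0
G(25) = mex{0,2,2,2} = 1
P-positions are exactly the n with G(n) = 0.

0, 3, 6, 9, 12, 15, 18, 21, 24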